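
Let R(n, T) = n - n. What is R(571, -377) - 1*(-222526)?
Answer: 222526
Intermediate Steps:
R(n, T) = 0
R(571, -377) - 1*(-222526) = 0 - 1*(-222526) = 0 + 222526 = 222526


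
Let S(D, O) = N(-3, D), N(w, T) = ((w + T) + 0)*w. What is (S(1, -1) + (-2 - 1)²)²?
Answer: 225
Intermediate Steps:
N(w, T) = w*(T + w) (N(w, T) = ((T + w) + 0)*w = (T + w)*w = w*(T + w))
S(D, O) = 9 - 3*D (S(D, O) = -3*(D - 3) = -3*(-3 + D) = 9 - 3*D)
(S(1, -1) + (-2 - 1)²)² = ((9 - 3*1) + (-2 - 1)²)² = ((9 - 3) + (-3)²)² = (6 + 9)² = 15² = 225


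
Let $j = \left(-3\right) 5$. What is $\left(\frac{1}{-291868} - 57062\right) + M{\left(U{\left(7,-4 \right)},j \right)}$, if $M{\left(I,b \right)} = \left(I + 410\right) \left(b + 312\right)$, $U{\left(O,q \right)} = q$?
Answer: $\frac{18539455359}{291868} \approx 63520.0$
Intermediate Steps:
$j = -15$
$M{\left(I,b \right)} = \left(312 + b\right) \left(410 + I\right)$ ($M{\left(I,b \right)} = \left(410 + I\right) \left(312 + b\right) = \left(312 + b\right) \left(410 + I\right)$)
$\left(\frac{1}{-291868} - 57062\right) + M{\left(U{\left(7,-4 \right)},j \right)} = \left(\frac{1}{-291868} - 57062\right) + \left(127920 + 312 \left(-4\right) + 410 \left(-15\right) - -60\right) = \left(- \frac{1}{291868} - 57062\right) + \left(127920 - 1248 - 6150 + 60\right) = - \frac{16654571817}{291868} + 120582 = \frac{18539455359}{291868}$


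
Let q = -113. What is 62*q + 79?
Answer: -6927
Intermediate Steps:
62*q + 79 = 62*(-113) + 79 = -7006 + 79 = -6927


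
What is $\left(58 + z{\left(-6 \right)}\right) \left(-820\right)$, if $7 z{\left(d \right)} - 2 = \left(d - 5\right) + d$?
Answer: $- \frac{320620}{7} \approx -45803.0$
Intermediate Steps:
$z{\left(d \right)} = - \frac{3}{7} + \frac{2 d}{7}$ ($z{\left(d \right)} = \frac{2}{7} + \frac{\left(d - 5\right) + d}{7} = \frac{2}{7} + \frac{\left(-5 + d\right) + d}{7} = \frac{2}{7} + \frac{-5 + 2 d}{7} = \frac{2}{7} + \left(- \frac{5}{7} + \frac{2 d}{7}\right) = - \frac{3}{7} + \frac{2 d}{7}$)
$\left(58 + z{\left(-6 \right)}\right) \left(-820\right) = \left(58 + \left(- \frac{3}{7} + \frac{2}{7} \left(-6\right)\right)\right) \left(-820\right) = \left(58 - \frac{15}{7}\right) \left(-820\right) = \frac{391}{7} \left(-820\right) = - \frac{320620}{7}$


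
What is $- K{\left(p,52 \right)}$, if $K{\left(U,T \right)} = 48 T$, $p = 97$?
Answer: $-2496$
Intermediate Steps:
$- K{\left(p,52 \right)} = - 48 \cdot 52 = \left(-1\right) 2496 = -2496$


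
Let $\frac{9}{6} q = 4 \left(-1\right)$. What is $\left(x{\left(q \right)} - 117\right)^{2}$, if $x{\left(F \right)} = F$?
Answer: $\frac{128881}{9} \approx 14320.0$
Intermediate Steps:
$q = - \frac{8}{3}$ ($q = \frac{2 \cdot 4 \left(-1\right)}{3} = \frac{2}{3} \left(-4\right) = - \frac{8}{3} \approx -2.6667$)
$\left(x{\left(q \right)} - 117\right)^{2} = \left(- \frac{8}{3} - 117\right)^{2} = \left(- \frac{359}{3}\right)^{2} = \frac{128881}{9}$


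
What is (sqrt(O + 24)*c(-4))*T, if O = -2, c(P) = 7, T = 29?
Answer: 203*sqrt(22) ≈ 952.15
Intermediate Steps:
(sqrt(O + 24)*c(-4))*T = (sqrt(-2 + 24)*7)*29 = (sqrt(22)*7)*29 = (7*sqrt(22))*29 = 203*sqrt(22)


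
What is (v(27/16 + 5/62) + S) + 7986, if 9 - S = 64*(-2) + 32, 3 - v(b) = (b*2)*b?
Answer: 994857623/123008 ≈ 8087.8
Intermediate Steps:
v(b) = 3 - 2*b² (v(b) = 3 - b*2*b = 3 - 2*b*b = 3 - 2*b²)
S = 105 (S = 9 - (64*(-2) + 32) = 9 - (-128 + 32) = 9 - 1*(-96) = 9 + 96 = 105)
(v(27/16 + 5/62) + S) + 7986 = ((3 - 2*(27/16 + 5/62)²) + 105) + 7986 = ((3 - 2*(877/496)²) + 105) + 7986 = ((3 - 2*769129/246016) + 105) + 7986 = ((3 - 769129/123008) + 105) + 7986 = (-400105/123008 + 105) + 7986 = 12515735/123008 + 7986 = 994857623/123008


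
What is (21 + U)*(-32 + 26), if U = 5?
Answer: -156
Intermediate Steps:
(21 + U)*(-32 + 26) = (21 + 5)*(-32 + 26) = 26*(-6) = -156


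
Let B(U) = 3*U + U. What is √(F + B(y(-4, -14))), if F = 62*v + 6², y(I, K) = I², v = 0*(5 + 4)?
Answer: 10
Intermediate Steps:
v = 0 (v = 0*9 = 0)
B(U) = 4*U
F = 36 (F = 62*0 + 6² = 0 + 36 = 36)
√(F + B(y(-4, -14))) = √(36 + 4*(-4)²) = √(36 + 4*16) = √(36 + 64) = √100 = 10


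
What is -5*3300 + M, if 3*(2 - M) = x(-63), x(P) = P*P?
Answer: -17821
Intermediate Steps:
x(P) = P**2
M = -1321 (M = 2 - 1/3*(-63)**2 = 2 - 1/3*3969 = 2 - 1323 = -1321)
-5*3300 + M = -5*3300 - 1321 = -16500 - 1321 = -17821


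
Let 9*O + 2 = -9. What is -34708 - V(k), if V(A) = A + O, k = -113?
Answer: -311344/9 ≈ -34594.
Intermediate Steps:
O = -11/9 (O = -2/9 + (⅑)*(-9) = -2/9 - 1 = -11/9 ≈ -1.2222)
V(A) = -11/9 + A (V(A) = A - 11/9 = -11/9 + A)
-34708 - V(k) = -34708 - (-11/9 - 113) = -34708 - 1*(-1028/9) = -34708 + 1028/9 = -311344/9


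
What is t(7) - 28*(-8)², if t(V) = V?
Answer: -1785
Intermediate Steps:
t(7) - 28*(-8)² = 7 - 28*(-8)² = 7 - 28*64 = 7 - 1792 = -1785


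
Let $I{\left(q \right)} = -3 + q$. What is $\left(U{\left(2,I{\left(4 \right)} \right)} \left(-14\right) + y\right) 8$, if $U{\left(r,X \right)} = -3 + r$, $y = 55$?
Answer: $552$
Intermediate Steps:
$\left(U{\left(2,I{\left(4 \right)} \right)} \left(-14\right) + y\right) 8 = \left(\left(-3 + 2\right) \left(-14\right) + 55\right) 8 = \left(\left(-1\right) \left(-14\right) + 55\right) 8 = \left(14 + 55\right) 8 = 69 \cdot 8 = 552$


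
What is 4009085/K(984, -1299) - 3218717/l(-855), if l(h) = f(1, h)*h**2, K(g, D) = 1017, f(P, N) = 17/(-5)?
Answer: 1107532674046/280859805 ≈ 3943.4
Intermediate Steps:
f(P, N) = -17/5 (f(P, N) = 17*(-1/5) = -17/5)
l(h) = -17*h**2/5
4009085/K(984, -1299) - 3218717/l(-855) = 4009085/1017 - 3218717/((-17/5*(-855)**2)) = 4009085*(1/1017) - 3218717/((-17/5*731025)) = 4009085/1017 - 3218717/(-2485485) = 4009085/1017 - 3218717*(-1/2485485) = 4009085/1017 + 3218717/2485485 = 1107532674046/280859805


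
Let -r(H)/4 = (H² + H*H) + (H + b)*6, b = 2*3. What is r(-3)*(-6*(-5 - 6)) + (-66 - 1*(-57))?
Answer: -9513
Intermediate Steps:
b = 6
r(H) = -144 - 24*H - 8*H² (r(H) = -4*((H² + H*H) + (H + 6)*6) = -4*((H² + H²) + (6 + H)*6) = -4*(2*H² + (36 + 6*H)) = -4*(36 + 2*H² + 6*H) = -144 - 24*H - 8*H²)
r(-3)*(-6*(-5 - 6)) + (-66 - 1*(-57)) = (-144 - 24*(-3) - 8*(-3)²)*(-6*(-5 - 6)) + (-66 - 1*(-57)) = (-144 + 72 - 8*9)*(-6*(-11)) + (-66 + 57) = (-144 + 72 - 72)*66 - 9 = -144*66 - 9 = -9504 - 9 = -9513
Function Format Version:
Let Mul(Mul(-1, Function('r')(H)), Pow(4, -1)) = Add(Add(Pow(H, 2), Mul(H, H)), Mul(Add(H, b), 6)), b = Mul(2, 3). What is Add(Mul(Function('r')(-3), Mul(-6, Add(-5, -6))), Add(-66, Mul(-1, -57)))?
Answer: -9513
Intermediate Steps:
b = 6
Function('r')(H) = Add(-144, Mul(-24, H), Mul(-8, Pow(H, 2))) (Function('r')(H) = Mul(-4, Add(Add(Pow(H, 2), Mul(H, H)), Mul(Add(H, 6), 6))) = Mul(-4, Add(Add(Pow(H, 2), Pow(H, 2)), Mul(Add(6, H), 6))) = Mul(-4, Add(Mul(2, Pow(H, 2)), Add(36, Mul(6, H)))) = Mul(-4, Add(36, Mul(2, Pow(H, 2)), Mul(6, H))) = Add(-144, Mul(-24, H), Mul(-8, Pow(H, 2))))
Add(Mul(Function('r')(-3), Mul(-6, Add(-5, -6))), Add(-66, Mul(-1, -57))) = Add(Mul(Add(-144, Mul(-24, -3), Mul(-8, Pow(-3, 2))), Mul(-6, Add(-5, -6))), Add(-66, Mul(-1, -57))) = Add(Mul(Add(-144, 72, Mul(-8, 9)), Mul(-6, -11)), Add(-66, 57)) = Add(Mul(Add(-144, 72, -72), 66), -9) = Add(Mul(-144, 66), -9) = Add(-9504, -9) = -9513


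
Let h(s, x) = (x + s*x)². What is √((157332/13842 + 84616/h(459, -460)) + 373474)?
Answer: √22250517418263322055346/244080600 ≈ 611.13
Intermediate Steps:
√((157332/13842 + 84616/h(459, -460)) + 373474) = √((157332/13842 + 84616/(((-460)²*(1 + 459)²))) + 373474) = √((157332*(1/13842) + 84616/((211600*460²))) + 373474) = √((26222/2307 + 84616/((211600*211600))) + 373474) = √((26222/2307 + 84616/44774560000) + 373474) = √((26222/2307 + 84616*(1/44774560000)) + 373474) = √((26222/2307 + 10577/5596820000) + 373474) = √(146759838441139/12911863740000 + 373474) = √(4822392158271201139/12911863740000) = √22250517418263322055346/244080600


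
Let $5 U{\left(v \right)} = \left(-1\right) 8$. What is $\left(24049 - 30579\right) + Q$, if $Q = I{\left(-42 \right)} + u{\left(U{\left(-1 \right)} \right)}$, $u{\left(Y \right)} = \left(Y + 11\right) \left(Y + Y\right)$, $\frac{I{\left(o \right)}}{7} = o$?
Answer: $- \frac{171352}{25} \approx -6854.1$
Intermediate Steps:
$I{\left(o \right)} = 7 o$
$U{\left(v \right)} = - \frac{8}{5}$ ($U{\left(v \right)} = \frac{\left(-1\right) 8}{5} = \frac{1}{5} \left(-8\right) = - \frac{8}{5}$)
$u{\left(Y \right)} = 2 Y \left(11 + Y\right)$ ($u{\left(Y \right)} = \left(11 + Y\right) 2 Y = 2 Y \left(11 + Y\right)$)
$Q = - \frac{8102}{25}$ ($Q = 7 \left(-42\right) + 2 \left(- \frac{8}{5}\right) \left(11 - \frac{8}{5}\right) = -294 + 2 \left(- \frac{8}{5}\right) \frac{47}{5} = -294 - \frac{752}{25} = - \frac{8102}{25} \approx -324.08$)
$\left(24049 - 30579\right) + Q = \left(24049 - 30579\right) - \frac{8102}{25} = -6530 - \frac{8102}{25} = - \frac{171352}{25}$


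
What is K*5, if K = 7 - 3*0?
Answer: 35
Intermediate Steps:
K = 7 (K = 7 + 0 = 7)
K*5 = 7*5 = 35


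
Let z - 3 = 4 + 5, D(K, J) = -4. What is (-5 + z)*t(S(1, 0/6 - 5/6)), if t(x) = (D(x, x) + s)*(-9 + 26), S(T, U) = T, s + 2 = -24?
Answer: -3570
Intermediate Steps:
s = -26 (s = -2 - 24 = -26)
z = 12 (z = 3 + (4 + 5) = 3 + 9 = 12)
t(x) = -510 (t(x) = (-4 - 26)*(-9 + 26) = -30*17 = -510)
(-5 + z)*t(S(1, 0/6 - 5/6)) = (-5 + 12)*(-510) = 7*(-510) = -3570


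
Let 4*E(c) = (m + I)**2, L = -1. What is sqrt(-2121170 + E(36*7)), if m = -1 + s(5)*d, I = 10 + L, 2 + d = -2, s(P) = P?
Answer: I*sqrt(2121134) ≈ 1456.4*I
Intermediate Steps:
d = -4 (d = -2 - 2 = -4)
I = 9 (I = 10 - 1 = 9)
m = -21 (m = -1 + 5*(-4) = -1 - 20 = -21)
E(c) = 36 (E(c) = (-21 + 9)**2/4 = (1/4)*(-12)**2 = (1/4)*144 = 36)
sqrt(-2121170 + E(36*7)) = sqrt(-2121170 + 36) = sqrt(-2121134) = I*sqrt(2121134)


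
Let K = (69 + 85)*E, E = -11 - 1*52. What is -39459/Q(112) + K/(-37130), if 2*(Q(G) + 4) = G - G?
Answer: 732575739/74260 ≈ 9865.0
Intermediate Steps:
E = -63 (E = -11 - 52 = -63)
Q(G) = -4 (Q(G) = -4 + (G - G)/2 = -4 + (1/2)*0 = -4 + 0 = -4)
K = -9702 (K = (69 + 85)*(-63) = 154*(-63) = -9702)
-39459/Q(112) + K/(-37130) = -39459/(-4) - 9702/(-37130) = -39459*(-1/4) - 9702*(-1/37130) = 39459/4 + 4851/18565 = 732575739/74260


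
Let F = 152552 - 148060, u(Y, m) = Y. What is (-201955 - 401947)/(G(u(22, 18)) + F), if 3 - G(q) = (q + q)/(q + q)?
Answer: -301951/2247 ≈ -134.38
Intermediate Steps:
F = 4492
G(q) = 2 (G(q) = 3 - (q + q)/(q + q) = 3 - 2*q/(2*q) = 3 - 2*q*1/(2*q) = 3 - 1*1 = 3 - 1 = 2)
(-201955 - 401947)/(G(u(22, 18)) + F) = (-201955 - 401947)/(2 + 4492) = -603902/4494 = -603902*1/4494 = -301951/2247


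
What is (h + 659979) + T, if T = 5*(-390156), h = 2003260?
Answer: 712459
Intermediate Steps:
T = -1950780
(h + 659979) + T = (2003260 + 659979) - 1950780 = 2663239 - 1950780 = 712459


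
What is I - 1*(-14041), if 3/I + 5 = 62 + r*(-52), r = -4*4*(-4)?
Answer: 45928108/3271 ≈ 14041.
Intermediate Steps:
r = 64 (r = -16*(-4) = 64)
I = -3/3271 (I = 3/(-5 + (62 + 64*(-52))) = 3/(-5 + (62 - 3328)) = 3/(-5 - 3266) = 3/(-3271) = 3*(-1/3271) = -3/3271 ≈ -0.00091715)
I - 1*(-14041) = -3/3271 - 1*(-14041) = -3/3271 + 14041 = 45928108/3271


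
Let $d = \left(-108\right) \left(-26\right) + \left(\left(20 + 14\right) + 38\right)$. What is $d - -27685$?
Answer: $30565$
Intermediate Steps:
$d = 2880$ ($d = 2808 + \left(34 + 38\right) = 2808 + 72 = 2880$)
$d - -27685 = 2880 - -27685 = 2880 + 27685 = 30565$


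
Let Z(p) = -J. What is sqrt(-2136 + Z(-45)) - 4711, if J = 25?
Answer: -4711 + I*sqrt(2161) ≈ -4711.0 + 46.487*I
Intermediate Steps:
Z(p) = -25 (Z(p) = -1*25 = -25)
sqrt(-2136 + Z(-45)) - 4711 = sqrt(-2136 - 25) - 4711 = sqrt(-2161) - 4711 = I*sqrt(2161) - 4711 = -4711 + I*sqrt(2161)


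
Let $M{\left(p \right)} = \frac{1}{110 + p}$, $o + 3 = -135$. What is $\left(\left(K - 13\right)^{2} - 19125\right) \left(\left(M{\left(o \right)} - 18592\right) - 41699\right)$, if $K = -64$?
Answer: $\frac{5569203551}{7} \approx 7.956 \cdot 10^{8}$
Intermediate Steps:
$o = -138$ ($o = -3 - 135 = -138$)
$\left(\left(K - 13\right)^{2} - 19125\right) \left(\left(M{\left(o \right)} - 18592\right) - 41699\right) = \left(\left(-64 - 13\right)^{2} - 19125\right) \left(\left(\frac{1}{110 - 138} - 18592\right) - 41699\right) = \left(\left(-77\right)^{2} - 19125\right) \left(\left(\frac{1}{-28} - 18592\right) - 41699\right) = \left(5929 - 19125\right) \left(\left(- \frac{1}{28} - 18592\right) - 41699\right) = - 13196 \left(- \frac{520577}{28} - 41699\right) = \left(-13196\right) \left(- \frac{1688149}{28}\right) = \frac{5569203551}{7}$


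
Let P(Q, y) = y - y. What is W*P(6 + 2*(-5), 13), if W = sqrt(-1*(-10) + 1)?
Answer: 0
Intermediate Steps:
P(Q, y) = 0
W = sqrt(11) (W = sqrt(10 + 1) = sqrt(11) ≈ 3.3166)
W*P(6 + 2*(-5), 13) = sqrt(11)*0 = 0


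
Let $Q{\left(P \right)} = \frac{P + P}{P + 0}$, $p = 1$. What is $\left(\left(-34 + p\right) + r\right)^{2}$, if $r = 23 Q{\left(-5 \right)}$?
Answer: $169$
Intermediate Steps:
$Q{\left(P \right)} = 2$ ($Q{\left(P \right)} = \frac{2 P}{P} = 2$)
$r = 46$ ($r = 23 \cdot 2 = 46$)
$\left(\left(-34 + p\right) + r\right)^{2} = \left(\left(-34 + 1\right) + 46\right)^{2} = \left(-33 + 46\right)^{2} = 13^{2} = 169$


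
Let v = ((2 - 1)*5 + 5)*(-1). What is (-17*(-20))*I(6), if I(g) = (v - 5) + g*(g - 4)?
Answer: -1020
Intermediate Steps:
v = -10 (v = (1*5 + 5)*(-1) = (5 + 5)*(-1) = 10*(-1) = -10)
I(g) = -15 + g*(-4 + g) (I(g) = (-10 - 5) + g*(g - 4) = -15 + g*(-4 + g))
(-17*(-20))*I(6) = (-17*(-20))*(-15 + 6² - 4*6) = 340*(-15 + 36 - 24) = 340*(-3) = -1020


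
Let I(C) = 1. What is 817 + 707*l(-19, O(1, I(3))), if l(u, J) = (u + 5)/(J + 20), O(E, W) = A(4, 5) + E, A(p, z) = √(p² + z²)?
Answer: 59471/200 + 4949*√41/200 ≈ 455.80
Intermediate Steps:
O(E, W) = E + √41 (O(E, W) = √(4² + 5²) + E = √(16 + 25) + E = √41 + E = E + √41)
l(u, J) = (5 + u)/(20 + J)
817 + 707*l(-19, O(1, I(3))) = 817 + 707*((5 - 19)/(20 + (1 + √41))) = 817 + 707*(-14/(21 + √41)) = 817 - 9898/(21 + √41)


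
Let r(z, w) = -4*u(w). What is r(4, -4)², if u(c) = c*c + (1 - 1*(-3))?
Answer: 6400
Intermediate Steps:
u(c) = 4 + c² (u(c) = c² + (1 + 3) = c² + 4 = 4 + c²)
r(z, w) = -16 - 4*w² (r(z, w) = -4*(4 + w²) = -16 - 4*w²)
r(4, -4)² = (-16 - 4*(-4)²)² = (-16 - 4*16)² = (-16 - 64)² = (-80)² = 6400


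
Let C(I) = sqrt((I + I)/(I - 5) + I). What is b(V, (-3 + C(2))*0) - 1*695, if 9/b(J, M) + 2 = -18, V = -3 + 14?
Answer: -13909/20 ≈ -695.45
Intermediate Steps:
C(I) = sqrt(I + 2*I/(-5 + I)) (C(I) = sqrt((2*I)/(-5 + I) + I) = sqrt(2*I/(-5 + I) + I) = sqrt(I + 2*I/(-5 + I)))
V = 11
b(J, M) = -9/20 (b(J, M) = 9/(-2 - 18) = 9/(-20) = 9*(-1/20) = -9/20)
b(V, (-3 + C(2))*0) - 1*695 = -9/20 - 1*695 = -9/20 - 695 = -13909/20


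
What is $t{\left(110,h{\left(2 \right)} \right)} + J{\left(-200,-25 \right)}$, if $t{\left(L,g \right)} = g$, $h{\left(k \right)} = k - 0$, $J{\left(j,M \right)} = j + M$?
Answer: $-223$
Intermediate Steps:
$J{\left(j,M \right)} = M + j$
$h{\left(k \right)} = k$ ($h{\left(k \right)} = k + 0 = k$)
$t{\left(110,h{\left(2 \right)} \right)} + J{\left(-200,-25 \right)} = 2 - 225 = -223$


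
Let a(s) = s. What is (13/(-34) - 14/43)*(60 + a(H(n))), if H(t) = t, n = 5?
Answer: -67275/1462 ≈ -46.016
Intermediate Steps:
(13/(-34) - 14/43)*(60 + a(H(n))) = (13/(-34) - 14/43)*(60 + 5) = (13*(-1/34) - 14*1/43)*65 = (-13/34 - 14/43)*65 = -1035/1462*65 = -67275/1462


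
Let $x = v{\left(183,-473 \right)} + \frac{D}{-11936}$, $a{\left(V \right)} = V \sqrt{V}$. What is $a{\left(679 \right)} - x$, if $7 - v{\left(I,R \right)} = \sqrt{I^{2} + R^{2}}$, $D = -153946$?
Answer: $- \frac{118749}{5968} + 13 \sqrt{1522} + 679 \sqrt{679} \approx 18180.0$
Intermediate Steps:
$v{\left(I,R \right)} = 7 - \sqrt{I^{2} + R^{2}}$
$a{\left(V \right)} = V^{\frac{3}{2}}$
$x = \frac{118749}{5968} - 13 \sqrt{1522}$ ($x = \left(7 - \sqrt{183^{2} + \left(-473\right)^{2}}\right) - \frac{153946}{-11936} = \left(7 - \sqrt{33489 + 223729}\right) - - \frac{76973}{5968} = \left(7 - \sqrt{257218}\right) + \frac{76973}{5968} = \left(7 - 13 \sqrt{1522}\right) + \frac{76973}{5968} = \frac{118749}{5968} - 13 \sqrt{1522} \approx -487.27$)
$a{\left(679 \right)} - x = 679^{\frac{3}{2}} - \left(\frac{118749}{5968} - 13 \sqrt{1522}\right) = 679 \sqrt{679} - \left(\frac{118749}{5968} - 13 \sqrt{1522}\right) = - \frac{118749}{5968} + 13 \sqrt{1522} + 679 \sqrt{679}$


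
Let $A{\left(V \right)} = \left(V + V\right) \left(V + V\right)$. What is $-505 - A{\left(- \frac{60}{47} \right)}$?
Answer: $- \frac{1129945}{2209} \approx -511.52$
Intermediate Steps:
$A{\left(V \right)} = 4 V^{2}$ ($A{\left(V \right)} = 2 V 2 V = 4 V^{2}$)
$-505 - A{\left(- \frac{60}{47} \right)} = -505 - 4 \left(- \frac{60}{47}\right)^{2} = -505 - 4 \cdot \frac{3600}{2209} = -505 - \frac{14400}{2209} = - \frac{1129945}{2209}$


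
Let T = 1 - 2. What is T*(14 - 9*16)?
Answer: 130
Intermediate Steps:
T = -1
T*(14 - 9*16) = -(14 - 9*16) = -(14 - 144) = -1*(-130) = 130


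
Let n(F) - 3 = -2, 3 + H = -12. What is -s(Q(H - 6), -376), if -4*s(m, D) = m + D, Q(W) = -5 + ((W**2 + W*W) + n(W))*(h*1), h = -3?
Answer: -1515/2 ≈ -757.50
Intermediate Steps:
H = -15 (H = -3 - 12 = -15)
n(F) = 1 (n(F) = 3 - 2 = 1)
Q(W) = -8 - 6*W**2 (Q(W) = -5 + ((W**2 + W*W) + 1)*(-3*1) = -5 + ((W**2 + W**2) + 1)*(-3) = -5 + (2*W**2 + 1)*(-3) = -5 + (1 + 2*W**2)*(-3) = -5 + (-3 - 6*W**2) = -8 - 6*W**2)
s(m, D) = -D/4 - m/4 (s(m, D) = -(m + D)/4 = -(D + m)/4 = -D/4 - m/4)
-s(Q(H - 6), -376) = -(-1/4*(-376) - (-8 - 6*(-15 - 6)**2)/4) = -(94 - (-8 - 6*(-21)**2)/4) = -(94 - (-8 - 6*441)/4) = -(94 - (-8 - 2646)/4) = -(94 - 1/4*(-2654)) = -(94 + 1327/2) = -1*1515/2 = -1515/2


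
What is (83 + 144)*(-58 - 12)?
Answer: -15890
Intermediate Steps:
(83 + 144)*(-58 - 12) = 227*(-70) = -15890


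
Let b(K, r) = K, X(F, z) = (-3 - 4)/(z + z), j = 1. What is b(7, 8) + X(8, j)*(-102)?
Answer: 364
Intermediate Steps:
X(F, z) = -7/(2*z) (X(F, z) = -7*1/(2*z) = -7/(2*z))
b(7, 8) + X(8, j)*(-102) = 7 - 7/2/1*(-102) = 7 - 7/2*1*(-102) = 7 - 7/2*(-102) = 7 + 357 = 364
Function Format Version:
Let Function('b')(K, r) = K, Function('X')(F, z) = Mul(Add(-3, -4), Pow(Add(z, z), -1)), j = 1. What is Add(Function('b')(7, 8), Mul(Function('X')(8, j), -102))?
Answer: 364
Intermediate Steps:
Function('X')(F, z) = Mul(Rational(-7, 2), Pow(z, -1)) (Function('X')(F, z) = Mul(-7, Pow(Mul(2, z), -1)) = Mul(-7, Mul(Rational(1, 2), Pow(z, -1))) = Mul(Rational(-7, 2), Pow(z, -1)))
Add(Function('b')(7, 8), Mul(Function('X')(8, j), -102)) = Add(7, Mul(Mul(Rational(-7, 2), Pow(1, -1)), -102)) = Add(7, Mul(Mul(Rational(-7, 2), 1), -102)) = Add(7, Mul(Rational(-7, 2), -102)) = Add(7, 357) = 364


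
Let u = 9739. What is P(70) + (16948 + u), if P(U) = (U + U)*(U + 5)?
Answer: 37187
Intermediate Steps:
P(U) = 2*U*(5 + U) (P(U) = (2*U)*(5 + U) = 2*U*(5 + U))
P(70) + (16948 + u) = 2*70*(5 + 70) + (16948 + 9739) = 2*70*75 + 26687 = 10500 + 26687 = 37187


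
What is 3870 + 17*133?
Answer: 6131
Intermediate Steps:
3870 + 17*133 = 3870 + 2261 = 6131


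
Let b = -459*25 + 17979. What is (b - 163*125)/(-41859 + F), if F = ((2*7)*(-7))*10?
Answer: 13871/42839 ≈ 0.32379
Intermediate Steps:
b = 6504 (b = -11475 + 17979 = 6504)
F = -980 (F = (14*(-7))*10 = -98*10 = -980)
(b - 163*125)/(-41859 + F) = (6504 - 163*125)/(-41859 - 980) = (6504 - 20375)/(-42839) = -13871*(-1/42839) = 13871/42839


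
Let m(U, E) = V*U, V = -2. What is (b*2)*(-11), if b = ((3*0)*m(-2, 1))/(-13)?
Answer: 0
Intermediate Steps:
m(U, E) = -2*U
b = 0 (b = ((3*0)*(-2*(-2)))/(-13) = (0*4)*(-1/13) = 0*(-1/13) = 0)
(b*2)*(-11) = (0*2)*(-11) = 0*(-11) = 0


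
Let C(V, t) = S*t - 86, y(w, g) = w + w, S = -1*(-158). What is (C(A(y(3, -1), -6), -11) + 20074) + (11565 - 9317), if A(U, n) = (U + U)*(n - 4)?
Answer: 20498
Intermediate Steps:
S = 158
y(w, g) = 2*w
A(U, n) = 2*U*(-4 + n) (A(U, n) = (2*U)*(-4 + n) = 2*U*(-4 + n))
C(V, t) = -86 + 158*t (C(V, t) = 158*t - 86 = -86 + 158*t)
(C(A(y(3, -1), -6), -11) + 20074) + (11565 - 9317) = ((-86 + 158*(-11)) + 20074) + (11565 - 9317) = ((-86 - 1738) + 20074) + 2248 = (-1824 + 20074) + 2248 = 18250 + 2248 = 20498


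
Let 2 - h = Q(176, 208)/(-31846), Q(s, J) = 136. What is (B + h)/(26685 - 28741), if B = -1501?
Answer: 23868509/32737688 ≈ 0.72908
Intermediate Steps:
h = 31914/15923 (h = 2 - 136/(-31846) = 2 - 136*(-1)/31846 = 2 - 1*(-68/15923) = 2 + 68/15923 = 31914/15923 ≈ 2.0043)
(B + h)/(26685 - 28741) = (-1501 + 31914/15923)/(26685 - 28741) = -23868509/15923/(-2056) = -23868509/15923*(-1/2056) = 23868509/32737688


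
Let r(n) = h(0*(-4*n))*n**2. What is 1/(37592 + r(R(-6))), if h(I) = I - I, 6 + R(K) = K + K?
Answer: 1/37592 ≈ 2.6601e-5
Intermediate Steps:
R(K) = -6 + 2*K (R(K) = -6 + (K + K) = -6 + 2*K)
h(I) = 0
r(n) = 0 (r(n) = 0*n**2 = 0)
1/(37592 + r(R(-6))) = 1/(37592 + 0) = 1/37592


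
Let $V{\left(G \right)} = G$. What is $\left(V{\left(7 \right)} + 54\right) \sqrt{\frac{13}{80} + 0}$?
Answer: $\frac{61 \sqrt{65}}{20} \approx 24.59$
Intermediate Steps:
$\left(V{\left(7 \right)} + 54\right) \sqrt{\frac{13}{80} + 0} = \left(7 + 54\right) \sqrt{\frac{13}{80} + 0} = 61 \sqrt{13 \cdot \frac{1}{80} + 0} = 61 \sqrt{\frac{13}{80} + 0} = 61 \sqrt{\frac{13}{80}} = 61 \frac{\sqrt{65}}{20} = \frac{61 \sqrt{65}}{20}$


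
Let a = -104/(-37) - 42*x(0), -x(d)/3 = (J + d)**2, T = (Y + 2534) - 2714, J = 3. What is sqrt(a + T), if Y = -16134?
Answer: 2*I*sqrt(5194393)/37 ≈ 123.2*I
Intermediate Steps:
T = -16314 (T = (-16134 + 2534) - 2714 = -13600 - 2714 = -16314)
x(d) = -3*(3 + d)**2
a = 42062/37 (a = -104/(-37) - (-126)*(3 + 0)**2 = -104*(-1/37) - (-126)*3**2 = 104/37 - (-126)*9 = 104/37 - 42*(-27) = 104/37 + 1134 = 42062/37 ≈ 1136.8)
sqrt(a + T) = sqrt(42062/37 - 16314) = sqrt(-561556/37) = 2*I*sqrt(5194393)/37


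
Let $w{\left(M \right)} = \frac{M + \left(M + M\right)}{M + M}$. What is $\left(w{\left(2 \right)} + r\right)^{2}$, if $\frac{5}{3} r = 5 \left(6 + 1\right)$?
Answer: $\frac{2025}{4} \approx 506.25$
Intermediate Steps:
$w{\left(M \right)} = \frac{3}{2}$ ($w{\left(M \right)} = \frac{M + 2 M}{2 M} = 3 M \frac{1}{2 M} = \frac{3}{2}$)
$r = 21$ ($r = \frac{3 \cdot 5 \left(6 + 1\right)}{5} = \frac{3 \cdot 5 \cdot 7}{5} = \frac{3}{5} \cdot 35 = 21$)
$\left(w{\left(2 \right)} + r\right)^{2} = \left(\frac{3}{2} + 21\right)^{2} = \left(\frac{45}{2}\right)^{2} = \frac{2025}{4}$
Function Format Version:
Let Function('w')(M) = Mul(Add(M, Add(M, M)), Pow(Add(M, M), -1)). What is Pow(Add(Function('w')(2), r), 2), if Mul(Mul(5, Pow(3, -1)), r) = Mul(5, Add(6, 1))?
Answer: Rational(2025, 4) ≈ 506.25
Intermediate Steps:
Function('w')(M) = Rational(3, 2) (Function('w')(M) = Mul(Add(M, Mul(2, M)), Pow(Mul(2, M), -1)) = Mul(Mul(3, M), Mul(Rational(1, 2), Pow(M, -1))) = Rational(3, 2))
r = 21 (r = Mul(Rational(3, 5), Mul(5, Add(6, 1))) = Mul(Rational(3, 5), Mul(5, 7)) = Mul(Rational(3, 5), 35) = 21)
Pow(Add(Function('w')(2), r), 2) = Pow(Add(Rational(3, 2), 21), 2) = Pow(Rational(45, 2), 2) = Rational(2025, 4)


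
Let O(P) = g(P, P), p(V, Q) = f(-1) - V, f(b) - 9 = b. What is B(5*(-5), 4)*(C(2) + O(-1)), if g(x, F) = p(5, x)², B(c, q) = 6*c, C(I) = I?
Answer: -1650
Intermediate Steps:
f(b) = 9 + b
p(V, Q) = 8 - V (p(V, Q) = (9 - 1) - V = 8 - V)
g(x, F) = 9 (g(x, F) = (8 - 1*5)² = (8 - 5)² = 3² = 9)
O(P) = 9
B(5*(-5), 4)*(C(2) + O(-1)) = (6*(5*(-5)))*(2 + 9) = (6*(-25))*11 = -150*11 = -1650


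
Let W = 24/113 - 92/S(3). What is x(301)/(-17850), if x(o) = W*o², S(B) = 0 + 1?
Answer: 67122398/144075 ≈ 465.89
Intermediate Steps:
S(B) = 1
W = -10372/113 (W = 24/113 - 92/1 = 24*(1/113) - 92*1 = 24/113 - 92 = -10372/113 ≈ -91.788)
x(o) = -10372*o²/113
x(301)/(-17850) = -10372/113*301²/(-17850) = -10372/113*90601*(-1/17850) = -939713572/113*(-1/17850) = 67122398/144075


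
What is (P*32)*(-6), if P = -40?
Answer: 7680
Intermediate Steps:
(P*32)*(-6) = -40*32*(-6) = -1280*(-6) = 7680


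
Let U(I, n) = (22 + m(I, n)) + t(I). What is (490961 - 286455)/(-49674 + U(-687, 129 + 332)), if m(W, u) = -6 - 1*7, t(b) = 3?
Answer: -102253/24831 ≈ -4.1180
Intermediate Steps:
m(W, u) = -13 (m(W, u) = -6 - 7 = -13)
U(I, n) = 12 (U(I, n) = (22 - 13) + 3 = 9 + 3 = 12)
(490961 - 286455)/(-49674 + U(-687, 129 + 332)) = (490961 - 286455)/(-49674 + 12) = 204506/(-49662) = 204506*(-1/49662) = -102253/24831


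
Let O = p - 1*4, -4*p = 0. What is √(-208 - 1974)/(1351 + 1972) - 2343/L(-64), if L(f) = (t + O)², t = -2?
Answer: -781/12 + I*√2182/3323 ≈ -65.083 + 0.014057*I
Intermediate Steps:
p = 0 (p = -¼*0 = 0)
O = -4 (O = 0 - 1*4 = 0 - 4 = -4)
L(f) = 36 (L(f) = (-2 - 4)² = (-6)² = 36)
√(-208 - 1974)/(1351 + 1972) - 2343/L(-64) = √(-208 - 1974)/(1351 + 1972) - 2343/36 = √(-2182)/3323 - 2343*1/36 = (I*√2182)*(1/3323) - 781/12 = I*√2182/3323 - 781/12 = -781/12 + I*√2182/3323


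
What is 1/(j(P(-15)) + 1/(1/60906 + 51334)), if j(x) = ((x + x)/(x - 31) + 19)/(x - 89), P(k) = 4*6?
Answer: -284515923055/53145783839 ≈ -5.3535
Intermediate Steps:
P(k) = 24
j(x) = (19 + 2*x/(-31 + x))/(-89 + x) (j(x) = ((2*x)/(-31 + x) + 19)/(-89 + x) = (2*x/(-31 + x) + 19)/(-89 + x) = (19 + 2*x/(-31 + x))/(-89 + x))
1/(j(P(-15)) + 1/(1/60906 + 51334)) = 1/((-589 + 21*24)/(2759 + 24² - 120*24) + 1/(1/60906 + 51334)) = 1/((-589 + 504)/(2759 + 576 - 2880) + 1/(1/60906 + 51334)) = 1/(-85/455 + 1/(3126548605/60906)) = 1/((1/455)*(-85) + 60906/3126548605) = 1/(-17/91 + 60906/3126548605) = 1/(-53145783839/284515923055) = -284515923055/53145783839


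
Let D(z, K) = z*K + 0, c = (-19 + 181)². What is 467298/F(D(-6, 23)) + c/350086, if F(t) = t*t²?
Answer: -2628426835/25556978172 ≈ -0.10285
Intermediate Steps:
c = 26244 (c = 162² = 26244)
D(z, K) = K*z (D(z, K) = K*z + 0 = K*z)
F(t) = t³
467298/F(D(-6, 23)) + c/350086 = 467298/((23*(-6))³) + 26244/350086 = 467298/((-138)³) + 26244*(1/350086) = 467298/(-2628072) + 13122/175043 = 467298*(-1/2628072) + 13122/175043 = -25961/146004 + 13122/175043 = -2628426835/25556978172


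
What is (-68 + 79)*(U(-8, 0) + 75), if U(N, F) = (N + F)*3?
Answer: 561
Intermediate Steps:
U(N, F) = 3*F + 3*N (U(N, F) = (F + N)*3 = 3*F + 3*N)
(-68 + 79)*(U(-8, 0) + 75) = (-68 + 79)*((3*0 + 3*(-8)) + 75) = 11*((0 - 24) + 75) = 11*(-24 + 75) = 11*51 = 561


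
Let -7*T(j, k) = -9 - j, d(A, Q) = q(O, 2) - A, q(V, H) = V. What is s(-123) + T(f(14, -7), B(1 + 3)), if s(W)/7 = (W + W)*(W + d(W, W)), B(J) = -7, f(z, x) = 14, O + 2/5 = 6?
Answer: -337397/35 ≈ -9639.9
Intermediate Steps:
O = 28/5 (O = -2/5 + 6 = 28/5 ≈ 5.6000)
d(A, Q) = 28/5 - A
T(j, k) = 9/7 + j/7 (T(j, k) = -(-9 - j)/7 = 9/7 + j/7)
s(W) = 392*W/5 (s(W) = 7*((W + W)*(W + (28/5 - W))) = 7*((2*W)*(28/5)) = 7*(56*W/5) = 392*W/5)
s(-123) + T(f(14, -7), B(1 + 3)) = (392/5)*(-123) + (9/7 + (1/7)*14) = -48216/5 + (9/7 + 2) = -48216/5 + 23/7 = -337397/35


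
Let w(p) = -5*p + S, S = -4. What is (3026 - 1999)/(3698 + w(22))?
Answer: 1027/3584 ≈ 0.28655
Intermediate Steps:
w(p) = -4 - 5*p (w(p) = -5*p - 4 = -4 - 5*p)
(3026 - 1999)/(3698 + w(22)) = (3026 - 1999)/(3698 + (-4 - 5*22)) = 1027/(3698 + (-4 - 110)) = 1027/(3698 - 114) = 1027/3584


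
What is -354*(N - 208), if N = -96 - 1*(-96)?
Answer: 73632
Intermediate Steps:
N = 0 (N = -96 + 96 = 0)
-354*(N - 208) = -354*(0 - 208) = -354*(-208) = 73632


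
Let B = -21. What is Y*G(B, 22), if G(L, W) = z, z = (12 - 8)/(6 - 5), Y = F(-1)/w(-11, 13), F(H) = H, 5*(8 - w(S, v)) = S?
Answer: -20/51 ≈ -0.39216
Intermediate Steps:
w(S, v) = 8 - S/5
Y = -5/51 (Y = -1/(8 - 1/5*(-11)) = -1/(8 + 11/5) = -1/51/5 = -1*5/51 = -5/51 ≈ -0.098039)
z = 4 (z = 4/1 = 4*1 = 4)
G(L, W) = 4
Y*G(B, 22) = -5/51*4 = -20/51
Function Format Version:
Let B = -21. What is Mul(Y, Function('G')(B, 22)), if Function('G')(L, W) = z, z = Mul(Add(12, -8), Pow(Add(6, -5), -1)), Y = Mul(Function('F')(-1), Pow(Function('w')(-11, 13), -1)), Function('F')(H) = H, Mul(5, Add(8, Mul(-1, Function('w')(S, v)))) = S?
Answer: Rational(-20, 51) ≈ -0.39216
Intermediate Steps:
Function('w')(S, v) = Add(8, Mul(Rational(-1, 5), S))
Y = Rational(-5, 51) (Y = Mul(-1, Pow(Add(8, Mul(Rational(-1, 5), -11)), -1)) = Mul(-1, Pow(Add(8, Rational(11, 5)), -1)) = Mul(-1, Pow(Rational(51, 5), -1)) = Mul(-1, Rational(5, 51)) = Rational(-5, 51) ≈ -0.098039)
z = 4 (z = Mul(4, Pow(1, -1)) = Mul(4, 1) = 4)
Function('G')(L, W) = 4
Mul(Y, Function('G')(B, 22)) = Mul(Rational(-5, 51), 4) = Rational(-20, 51)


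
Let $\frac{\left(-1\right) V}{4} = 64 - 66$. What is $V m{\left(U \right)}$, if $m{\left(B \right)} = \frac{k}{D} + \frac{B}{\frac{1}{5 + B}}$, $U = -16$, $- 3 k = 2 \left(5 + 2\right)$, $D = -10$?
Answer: $\frac{21176}{15} \approx 1411.7$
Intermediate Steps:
$k = - \frac{14}{3}$ ($k = - \frac{2 \left(5 + 2\right)}{3} = - \frac{2 \cdot 7}{3} = \left(- \frac{1}{3}\right) 14 = - \frac{14}{3} \approx -4.6667$)
$m{\left(B \right)} = \frac{7}{15} + B \left(5 + B\right)$ ($m{\left(B \right)} = - \frac{14}{3 \left(-10\right)} + \frac{B}{\frac{1}{5 + B}} = \left(- \frac{14}{3}\right) \left(- \frac{1}{10}\right) + B \left(5 + B\right) = \frac{7}{15} + B \left(5 + B\right)$)
$V = 8$ ($V = - 4 \left(64 - 66\right) = \left(-4\right) \left(-2\right) = 8$)
$V m{\left(U \right)} = 8 \left(\frac{7}{15} - 16 \left(5 - 16\right)\right) = 8 \left(\frac{7}{15} - -176\right) = 8 \left(\frac{7}{15} + 176\right) = 8 \cdot \frac{2647}{15} = \frac{21176}{15}$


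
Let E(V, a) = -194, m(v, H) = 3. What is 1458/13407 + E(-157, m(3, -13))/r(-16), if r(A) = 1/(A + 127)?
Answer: -96234960/4469 ≈ -21534.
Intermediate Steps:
r(A) = 1/(127 + A)
1458/13407 + E(-157, m(3, -13))/r(-16) = 1458/13407 - 194/(1/(127 - 16)) = 1458*(1/13407) - 194/(1/111) = 486/4469 - 194/1/111 = 486/4469 - 194*111 = 486/4469 - 21534 = -96234960/4469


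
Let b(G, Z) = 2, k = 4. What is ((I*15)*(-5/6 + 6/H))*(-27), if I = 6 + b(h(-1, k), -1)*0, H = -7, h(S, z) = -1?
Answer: 28755/7 ≈ 4107.9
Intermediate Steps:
I = 6 (I = 6 + 2*0 = 6 + 0 = 6)
((I*15)*(-5/6 + 6/H))*(-27) = ((6*15)*(-5/6 + 6/(-7)))*(-27) = (90*(-5*⅙ + 6*(-⅐)))*(-27) = (90*(-⅚ - 6/7))*(-27) = (90*(-71/42))*(-27) = -1065/7*(-27) = 28755/7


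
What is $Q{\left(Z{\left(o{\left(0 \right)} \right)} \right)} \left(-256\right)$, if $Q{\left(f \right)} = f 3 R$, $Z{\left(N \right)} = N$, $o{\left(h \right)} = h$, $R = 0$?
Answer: $0$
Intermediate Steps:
$Q{\left(f \right)} = 0$ ($Q{\left(f \right)} = f 3 \cdot 0 = 3 f 0 = 0$)
$Q{\left(Z{\left(o{\left(0 \right)} \right)} \right)} \left(-256\right) = 0 \left(-256\right) = 0$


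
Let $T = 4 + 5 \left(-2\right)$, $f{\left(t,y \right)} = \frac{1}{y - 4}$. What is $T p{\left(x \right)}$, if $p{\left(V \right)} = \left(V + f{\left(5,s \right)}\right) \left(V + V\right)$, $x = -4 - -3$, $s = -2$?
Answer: $-14$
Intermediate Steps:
$f{\left(t,y \right)} = \frac{1}{-4 + y}$
$x = -1$ ($x = -4 + 3 = -1$)
$p{\left(V \right)} = 2 V \left(- \frac{1}{6} + V\right)$ ($p{\left(V \right)} = \left(V + \frac{1}{-4 - 2}\right) \left(V + V\right) = \left(V + \frac{1}{-6}\right) 2 V = \left(V - \frac{1}{6}\right) 2 V = \left(- \frac{1}{6} + V\right) 2 V = 2 V \left(- \frac{1}{6} + V\right)$)
$T = -6$ ($T = 4 - 10 = -6$)
$T p{\left(x \right)} = - 6 \cdot \frac{1}{3} \left(-1\right) \left(-1 + 6 \left(-1\right)\right) = - 6 \cdot \frac{1}{3} \left(-1\right) \left(-1 - 6\right) = - 6 \cdot \frac{1}{3} \left(-1\right) \left(-7\right) = \left(-6\right) \frac{7}{3} = -14$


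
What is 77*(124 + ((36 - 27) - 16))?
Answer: 9009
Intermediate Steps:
77*(124 + ((36 - 27) - 16)) = 77*(124 + (9 - 16)) = 77*(124 - 7) = 77*117 = 9009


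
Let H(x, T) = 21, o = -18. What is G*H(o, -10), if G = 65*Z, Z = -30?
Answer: -40950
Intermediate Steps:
G = -1950 (G = 65*(-30) = -1950)
G*H(o, -10) = -1950*21 = -40950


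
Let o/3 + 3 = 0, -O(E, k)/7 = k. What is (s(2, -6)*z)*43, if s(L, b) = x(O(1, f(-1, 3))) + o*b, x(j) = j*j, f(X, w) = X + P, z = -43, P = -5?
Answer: -3361482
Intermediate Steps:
f(X, w) = -5 + X (f(X, w) = X - 5 = -5 + X)
O(E, k) = -7*k
o = -9 (o = -9 + 3*0 = -9 + 0 = -9)
x(j) = j²
s(L, b) = 1764 - 9*b (s(L, b) = (-7*(-5 - 1))² - 9*b = (-7*(-6))² - 9*b = 42² - 9*b = 1764 - 9*b)
(s(2, -6)*z)*43 = ((1764 - 9*(-6))*(-43))*43 = ((1764 + 54)*(-43))*43 = (1818*(-43))*43 = -78174*43 = -3361482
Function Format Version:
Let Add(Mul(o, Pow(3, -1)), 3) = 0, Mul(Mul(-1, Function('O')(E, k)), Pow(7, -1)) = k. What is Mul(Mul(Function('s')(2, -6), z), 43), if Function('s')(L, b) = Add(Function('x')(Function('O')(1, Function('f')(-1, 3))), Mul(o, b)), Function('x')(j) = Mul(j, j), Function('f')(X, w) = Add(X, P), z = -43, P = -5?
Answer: -3361482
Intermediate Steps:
Function('f')(X, w) = Add(-5, X) (Function('f')(X, w) = Add(X, -5) = Add(-5, X))
Function('O')(E, k) = Mul(-7, k)
o = -9 (o = Add(-9, Mul(3, 0)) = Add(-9, 0) = -9)
Function('x')(j) = Pow(j, 2)
Function('s')(L, b) = Add(1764, Mul(-9, b)) (Function('s')(L, b) = Add(Pow(Mul(-7, Add(-5, -1)), 2), Mul(-9, b)) = Add(Pow(Mul(-7, -6), 2), Mul(-9, b)) = Add(Pow(42, 2), Mul(-9, b)) = Add(1764, Mul(-9, b)))
Mul(Mul(Function('s')(2, -6), z), 43) = Mul(Mul(Add(1764, Mul(-9, -6)), -43), 43) = Mul(Mul(Add(1764, 54), -43), 43) = Mul(Mul(1818, -43), 43) = Mul(-78174, 43) = -3361482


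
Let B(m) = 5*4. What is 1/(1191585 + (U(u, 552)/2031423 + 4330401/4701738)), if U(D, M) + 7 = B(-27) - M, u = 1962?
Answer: 3183739571058/3793699248226464877 ≈ 8.3922e-7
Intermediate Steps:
B(m) = 20
U(D, M) = 13 - M (U(D, M) = -7 + (20 - M) = 13 - M)
1/(1191585 + (U(u, 552)/2031423 + 4330401/4701738)) = 1/(1191585 + ((13 - 1*552)/2031423 + 4330401/4701738)) = 1/(1191585 + ((13 - 552)*(1/2031423) + 4330401*(1/4701738))) = 1/(1191585 + (-539*1/2031423 + 1443467/1567246)) = 1/(1191585 + (-539/2031423 + 1443467/1567246)) = 1/(1191585 + 2931447317947/3183739571058) = 1/(3793699248226464877/3183739571058) = 3183739571058/3793699248226464877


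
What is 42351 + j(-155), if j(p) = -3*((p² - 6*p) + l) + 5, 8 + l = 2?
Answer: -32491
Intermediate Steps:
l = -6 (l = -8 + 2 = -6)
j(p) = 23 - 3*p² + 18*p (j(p) = -3*((p² - 6*p) - 6) + 5 = -3*(-6 + p² - 6*p) + 5 = (18 - 3*p² + 18*p) + 5 = 23 - 3*p² + 18*p)
42351 + j(-155) = 42351 + (23 - 3*(-155)² + 18*(-155)) = 42351 + (23 - 3*24025 - 2790) = 42351 + (23 - 72075 - 2790) = 42351 - 74842 = -32491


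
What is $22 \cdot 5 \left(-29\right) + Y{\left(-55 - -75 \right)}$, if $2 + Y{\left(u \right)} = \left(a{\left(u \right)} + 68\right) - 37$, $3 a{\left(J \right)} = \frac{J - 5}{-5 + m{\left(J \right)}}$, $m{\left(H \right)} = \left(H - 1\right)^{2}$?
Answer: $- \frac{1125311}{356} \approx -3161.0$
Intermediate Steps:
$m{\left(H \right)} = \left(-1 + H\right)^{2}$
$a{\left(J \right)} = \frac{-5 + J}{3 \left(-5 + \left(-1 + J\right)^{2}\right)}$ ($a{\left(J \right)} = \frac{\left(J - 5\right) \frac{1}{-5 + \left(-1 + J\right)^{2}}}{3} = \frac{\left(-5 + J\right) \frac{1}{-5 + \left(-1 + J\right)^{2}}}{3} = \frac{\frac{1}{-5 + \left(-1 + J\right)^{2}} \left(-5 + J\right)}{3} = \frac{-5 + J}{3 \left(-5 + \left(-1 + J\right)^{2}\right)}$)
$Y{\left(u \right)} = 29 + \frac{-5 + u}{3 \left(-5 + \left(-1 + u\right)^{2}\right)}$ ($Y{\left(u \right)} = -2 + \left(\left(\frac{-5 + u}{3 \left(-5 + \left(-1 + u\right)^{2}\right)} + 68\right) - 37\right) = -2 + \left(\left(68 + \frac{-5 + u}{3 \left(-5 + \left(-1 + u\right)^{2}\right)}\right) - 37\right) = -2 + \left(31 + \frac{-5 + u}{3 \left(-5 + \left(-1 + u\right)^{2}\right)}\right) = 29 + \frac{-5 + u}{3 \left(-5 + \left(-1 + u\right)^{2}\right)}$)
$22 \cdot 5 \left(-29\right) + Y{\left(-55 - -75 \right)} = 22 \cdot 5 \left(-29\right) + \frac{-440 - -20 + 87 \left(-1 - -20\right)^{2}}{3 \left(-5 + \left(-1 - -20\right)^{2}\right)} = 110 \left(-29\right) + \frac{-440 + \left(-55 + 75\right) + 87 \left(-1 + \left(-55 + 75\right)\right)^{2}}{3 \left(-5 + \left(-1 + \left(-55 + 75\right)\right)^{2}\right)} = -3190 + \frac{-440 + 20 + 87 \left(-1 + 20\right)^{2}}{3 \left(-5 + \left(-1 + 20\right)^{2}\right)} = -3190 + \frac{-440 + 20 + 87 \cdot 19^{2}}{3 \left(-5 + 19^{2}\right)} = -3190 + \frac{-440 + 20 + 87 \cdot 361}{3 \left(-5 + 361\right)} = -3190 + \frac{-440 + 20 + 31407}{3 \cdot 356} = -3190 + \frac{1}{3} \cdot \frac{1}{356} \cdot 30987 = -3190 + \frac{10329}{356} = - \frac{1125311}{356}$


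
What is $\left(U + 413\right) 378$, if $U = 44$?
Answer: $172746$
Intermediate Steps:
$\left(U + 413\right) 378 = \left(44 + 413\right) 378 = 457 \cdot 378 = 172746$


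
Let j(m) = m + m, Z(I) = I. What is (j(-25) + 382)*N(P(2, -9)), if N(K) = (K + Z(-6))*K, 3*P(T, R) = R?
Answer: 8964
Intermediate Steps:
j(m) = 2*m
P(T, R) = R/3
N(K) = K*(-6 + K) (N(K) = (K - 6)*K = (-6 + K)*K = K*(-6 + K))
(j(-25) + 382)*N(P(2, -9)) = (2*(-25) + 382)*(((⅓)*(-9))*(-6 + (⅓)*(-9))) = (-50 + 382)*(-3*(-6 - 3)) = 332*(-3*(-9)) = 332*27 = 8964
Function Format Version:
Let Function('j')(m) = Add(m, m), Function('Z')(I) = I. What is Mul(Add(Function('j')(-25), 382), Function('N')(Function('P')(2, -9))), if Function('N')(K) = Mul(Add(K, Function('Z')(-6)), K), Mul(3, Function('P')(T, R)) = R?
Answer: 8964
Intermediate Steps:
Function('j')(m) = Mul(2, m)
Function('P')(T, R) = Mul(Rational(1, 3), R)
Function('N')(K) = Mul(K, Add(-6, K)) (Function('N')(K) = Mul(Add(K, -6), K) = Mul(Add(-6, K), K) = Mul(K, Add(-6, K)))
Mul(Add(Function('j')(-25), 382), Function('N')(Function('P')(2, -9))) = Mul(Add(Mul(2, -25), 382), Mul(Mul(Rational(1, 3), -9), Add(-6, Mul(Rational(1, 3), -9)))) = Mul(Add(-50, 382), Mul(-3, Add(-6, -3))) = Mul(332, Mul(-3, -9)) = Mul(332, 27) = 8964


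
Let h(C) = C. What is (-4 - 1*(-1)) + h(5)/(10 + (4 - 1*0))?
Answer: -37/14 ≈ -2.6429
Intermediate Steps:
(-4 - 1*(-1)) + h(5)/(10 + (4 - 1*0)) = (-4 - 1*(-1)) + 5/(10 + (4 - 1*0)) = (-4 + 1) + 5/(10 + (4 + 0)) = -3 + 5/(10 + 4) = -3 + 5/14 = -37/14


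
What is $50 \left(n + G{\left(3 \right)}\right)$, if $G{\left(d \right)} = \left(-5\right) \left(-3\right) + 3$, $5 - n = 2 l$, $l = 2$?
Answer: $950$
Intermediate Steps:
$n = 1$ ($n = 5 - 2 \cdot 2 = 5 - 4 = 1$)
$G{\left(d \right)} = 18$ ($G{\left(d \right)} = 15 + 3 = 18$)
$50 \left(n + G{\left(3 \right)}\right) = 50 \left(1 + 18\right) = 50 \cdot 19 = 950$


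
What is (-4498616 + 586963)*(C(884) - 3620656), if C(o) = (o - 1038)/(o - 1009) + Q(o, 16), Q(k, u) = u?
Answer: 1770335312345438/125 ≈ 1.4163e+13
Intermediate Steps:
C(o) = 16 + (-1038 + o)/(-1009 + o) (C(o) = (o - 1038)/(o - 1009) + 16 = (-1038 + o)/(-1009 + o) + 16 = 16 + (-1038 + o)/(-1009 + o))
(-4498616 + 586963)*(C(884) - 3620656) = (-4498616 + 586963)*((-17182 + 17*884)/(-1009 + 884) - 3620656) = -3911653*((-17182 + 15028)/(-125) - 3620656) = -3911653*(-1/125*(-2154) - 3620656) = -3911653*(2154/125 - 3620656) = -3911653*(-452579846/125) = 1770335312345438/125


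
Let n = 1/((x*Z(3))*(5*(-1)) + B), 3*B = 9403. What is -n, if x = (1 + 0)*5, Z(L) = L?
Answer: -3/9178 ≈ -0.00032687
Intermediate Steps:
x = 5 (x = 1*5 = 5)
B = 9403/3 (B = (⅓)*9403 = 9403/3 ≈ 3134.3)
n = 3/9178 (n = 1/((5*3)*(5*(-1)) + 9403/3) = 1/(15*(-5) + 9403/3) = 1/(-75 + 9403/3) = 1/(9178/3) = 3/9178 ≈ 0.00032687)
-n = -1*3/9178 = -3/9178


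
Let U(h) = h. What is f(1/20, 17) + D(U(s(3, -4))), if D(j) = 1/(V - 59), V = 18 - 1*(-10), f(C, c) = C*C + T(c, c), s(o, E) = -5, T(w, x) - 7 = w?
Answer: 297231/12400 ≈ 23.970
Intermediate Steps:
T(w, x) = 7 + w
f(C, c) = 7 + c + C**2 (f(C, c) = C*C + (7 + c) = C**2 + (7 + c) = 7 + c + C**2)
V = 28 (V = 18 + 10 = 28)
D(j) = -1/31 (D(j) = 1/(28 - 59) = 1/(-31) = -1/31)
f(1/20, 17) + D(U(s(3, -4))) = (7 + 17 + (1/20)**2) - 1/31 = (7 + 17 + 1/400) - 1/31 = 9601/400 - 1/31 = 297231/12400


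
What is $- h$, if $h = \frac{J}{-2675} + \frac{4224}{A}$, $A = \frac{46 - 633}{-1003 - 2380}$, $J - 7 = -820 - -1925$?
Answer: $- \frac{38224540856}{1570225} \approx -24343.0$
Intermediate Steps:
$J = 1112$ ($J = 7 - -1105 = 7 + \left(-820 + 1925\right) = 7 + 1105 = 1112$)
$A = \frac{587}{3383}$ ($A = - \frac{587}{-3383} = \left(-587\right) \left(- \frac{1}{3383}\right) = \frac{587}{3383} \approx 0.17351$)
$h = \frac{38224540856}{1570225}$ ($h = \frac{1112}{-2675} + \frac{4224}{\frac{587}{3383}} = 1112 \left(- \frac{1}{2675}\right) + 4224 \cdot \frac{3383}{587} = - \frac{1112}{2675} + \frac{14289792}{587} = \frac{38224540856}{1570225} \approx 24343.0$)
$- h = \left(-1\right) \frac{38224540856}{1570225} = - \frac{38224540856}{1570225}$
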